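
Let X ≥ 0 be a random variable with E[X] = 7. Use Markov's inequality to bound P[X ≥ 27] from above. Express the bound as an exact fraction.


μ = E[X] = 7, a = 27.
Markov: P[X ≥ 27] ≤ μ/a = (7)/27 = 7/27.
Numerically: ≈ 0.259.
(Since a = 27 > μ = 7.000, the bound 7/27 is < 1 and informative.)

P[X ≥ 27] ≤ 7/27 ≈ 0.259.


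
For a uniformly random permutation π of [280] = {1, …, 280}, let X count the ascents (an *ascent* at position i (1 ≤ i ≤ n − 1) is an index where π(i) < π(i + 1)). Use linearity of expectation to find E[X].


Write X = Σ X_I over i = 1, …, 279, with X_I the indicator of one ascent.
There are 279 indicators.
For each fixed i, the pair (π(i), π(i+1)) is a uniformly random ordered pair of distinct values from {1, …, 280}; by symmetry P[π(i) < π(i+1)] = 1/2.
By linearity: E[X] = 279 · (1/2) = (280 − 1) · (1/2) = 279/2 ≈ 139.5000.

E[X] = 279/2 = 139.5000.


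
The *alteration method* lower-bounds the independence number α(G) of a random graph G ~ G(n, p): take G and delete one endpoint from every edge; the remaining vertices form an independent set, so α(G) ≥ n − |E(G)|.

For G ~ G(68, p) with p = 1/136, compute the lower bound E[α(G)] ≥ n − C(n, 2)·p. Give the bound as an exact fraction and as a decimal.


E[|E(G)|] = C(68, 2)·p = 2278 · (1/136) = 67/4.
E[α(G)] ≥ n − E[|E(G)|] = 68 − 67/4 = 205/4.
Numerically: ≈ 51.25000.
(This is only a lower bound; the true E[α(G)] may be larger.)

E[α(G)] ≥ 205/4 ≈ 51.25000.


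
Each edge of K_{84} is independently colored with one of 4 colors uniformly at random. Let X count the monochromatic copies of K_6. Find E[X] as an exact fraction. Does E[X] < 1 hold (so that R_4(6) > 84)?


E[X] = C(84, 6) · 4^{1 − 15} = 406481544 · 4^{−14} = 406481544/268435456.
As a reduced fraction: E[X] = 50810193/33554432 ≈ 1.5142618.
Is E[X] < 1? NO.
Since E[X] ≥ 1, the first-moment bound is inconclusive at n = 84; it does NOT by itself certify R_4(6) > 84.

E[X] = 50810193/33554432 ≈ 1.5142618; E[X] ≥ 1; first-moment method inconclusive here.


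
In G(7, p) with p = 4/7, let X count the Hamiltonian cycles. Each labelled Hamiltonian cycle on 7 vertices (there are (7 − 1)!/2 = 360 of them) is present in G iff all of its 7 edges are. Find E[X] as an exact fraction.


K_7 has (7 − 1)!/2 = 360 labelled Hamiltonian cycles.
For each such Hamiltonian cycle H, let X_H = 1 if all 7 edges of H are present in G. Then P[X_H = 1] = p^{7} = (4/7)^{7} = 16384/823543.
Summing the indicators: E[X] = Σ_H E[X_H] = 360 · p^{7} = 360 · 16384/823543 = 5898240/823543.
Numerically: E[X] ≈ 7.162.

E[X] = 360 · (4/7)^{7} = 5898240/823543 ≈ 7.162.


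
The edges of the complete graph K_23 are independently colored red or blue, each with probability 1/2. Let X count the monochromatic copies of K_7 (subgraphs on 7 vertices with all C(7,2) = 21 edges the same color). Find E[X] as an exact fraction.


Let X = Σ_S X_S over the C(23, 7) = 245157 subsets S of size 7, where X_S = 1 if the K_7 on S is monochromatic.
For a fixed S, the K_7 on S has C(7, 2) = 21 edges. P[all 21 edges red] = (1/2)^21, and likewise for blue, so P[monochromatic] = 2·(1/2)^21 = 2^{1 − 21} = 1/1048576.
By linearity of expectation: E[X] = C(23, 7) · 2^{1 − 21} = 245157 · 1/1048576 = 245157/1048576.
Numerically: E[X] ≈ 0.2338.

E[X] = C(23,7)·2^(1−C(7,2)) = 245157/1048576 ≈ 0.2338.


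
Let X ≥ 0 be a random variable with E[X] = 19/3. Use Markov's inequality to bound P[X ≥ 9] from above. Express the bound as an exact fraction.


μ = E[X] = 19/3, a = 9.
Markov: P[X ≥ 9] ≤ μ/a = (19/3)/9 = 19/27.
Numerically: ≈ 0.70370.
(Since a = 9 > μ = 6.33333, the bound 19/27 is < 1 and informative.)

P[X ≥ 9] ≤ 19/27 ≈ 0.70370.


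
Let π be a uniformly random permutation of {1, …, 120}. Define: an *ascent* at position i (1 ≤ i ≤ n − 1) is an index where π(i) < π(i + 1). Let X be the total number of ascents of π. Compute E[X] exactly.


Write X = Σ X_I over i = 1, …, 119, with X_I the indicator of one ascent.
There are 119 indicators.
For each fixed i, the pair (π(i), π(i+1)) is a uniformly random ordered pair of distinct values from {1, …, 120}; by symmetry P[π(i) < π(i+1)] = 1/2.
By linearity: E[X] = 119 · (1/2) = (120 − 1) · (1/2) = 119/2 ≈ 59.500000.

E[X] = 119/2 = 59.500000.


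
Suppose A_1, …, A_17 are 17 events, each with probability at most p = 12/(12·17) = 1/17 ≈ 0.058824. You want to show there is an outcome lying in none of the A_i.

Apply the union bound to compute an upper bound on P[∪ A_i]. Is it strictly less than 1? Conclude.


Union bound: P[∪_{i=1}^{17} A_i] ≤ Σ_i P[A_i] ≤ 17·p = 17·(1/17) = 1.
Numerically: 1 ≈ 1.000000.
Is 1 < 1? NO.
Since the bound 1 is ≥ 1, the union bound is uninformative here; it does NOT by itself certify existence.

17·p = 1 ≈ 1.000000; existence NOT certified by the union bound.


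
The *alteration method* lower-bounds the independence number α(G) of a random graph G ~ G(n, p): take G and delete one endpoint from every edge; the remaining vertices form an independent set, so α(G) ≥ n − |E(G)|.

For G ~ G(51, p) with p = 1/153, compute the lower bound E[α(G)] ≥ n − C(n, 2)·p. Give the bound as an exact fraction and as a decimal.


E[|E(G)|] = C(51, 2)·p = 1275 · (1/153) = 25/3.
E[α(G)] ≥ n − E[|E(G)|] = 51 − 25/3 = 128/3.
Numerically: ≈ 42.66667.
(This is only a lower bound; the true E[α(G)] may be larger.)

E[α(G)] ≥ 128/3 ≈ 42.66667.


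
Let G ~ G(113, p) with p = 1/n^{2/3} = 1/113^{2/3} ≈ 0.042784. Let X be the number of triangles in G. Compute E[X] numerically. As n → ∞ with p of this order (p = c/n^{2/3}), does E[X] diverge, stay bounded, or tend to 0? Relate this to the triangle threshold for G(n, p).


Number of potential triangles: C(113, 3) = 234136.
Each occurs with probability p³ ≈ (0.042784)³ ≈ 7.83146683e-05.
By linearity: E[X] = C(113, 3)·p³ ≈ 234136 · 7.83146683e-05 ≈ 18.336283.
Since α = 2/3 < 1, p = c/n^{2/3} ≫ 1/n is above the triangle threshold p ~ 1/n. Asymptotically E[X] ~ (c³/6)·n^{3(1−α)} = (1³/6)·n^{1} → ∞; triangles are abundant w.h.p.

E[X] ≈ 18.336283; in regime p = Θ(1/n^{2/3}) E[X] diverges (above the triangle threshold p ~ 1/n).


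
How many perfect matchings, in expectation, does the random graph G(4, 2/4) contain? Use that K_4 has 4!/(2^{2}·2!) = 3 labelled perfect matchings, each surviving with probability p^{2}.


K_4 has 4!/(2^{2}·2!) = 3 labelled perfect matchings.
For each such perfect matching H, let X_H = 1 if all 2 edges of H are present in G. Then P[X_H = 1] = p^{2} = (1/2)^{2} = 1/4.
Summing the indicators: E[X] = Σ_H E[X_H] = 3 · p^{2} = 3 · 1/4 = 3/4.
Numerically: E[X] ≈ 0.75.

E[X] = 3 · (1/2)^{2} = 3/4 ≈ 0.75.


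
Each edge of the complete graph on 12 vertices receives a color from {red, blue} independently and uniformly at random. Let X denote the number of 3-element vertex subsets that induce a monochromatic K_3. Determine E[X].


Let X = Σ_S X_S over the C(12, 3) = 220 subsets S of size 3, where X_S = 1 if the K_3 on S is monochromatic.
For a fixed S, the K_3 on S has C(3, 2) = 3 edges. P[all 3 edges red] = (1/2)^3, and likewise for blue, so P[monochromatic] = 2·(1/2)^3 = 2^{1 − 3} = 1/4.
By linearity of expectation: E[X] = C(12, 3) · 2^{1 − 3} = 220 · 1/4 = 55.
Numerically: E[X] ≈ 55.00000.

E[X] = C(12,3)·2^(1−C(3,2)) = 55 ≈ 55.00000.


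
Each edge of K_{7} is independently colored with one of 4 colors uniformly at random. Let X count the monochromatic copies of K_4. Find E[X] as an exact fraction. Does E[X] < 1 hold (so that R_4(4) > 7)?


E[X] = C(7, 4) · 4^{1 − 6} = 35 · 4^{−5} = 35/1024.
As a reduced fraction: E[X] = 35/1024 ≈ 0.03418.
Is E[X] < 1? YES.
Since E[X] < 1, there exists a 4-coloring of K_{7} with no monochromatic K_4; hence R_4(4) > 7.

E[X] = 35/1024 ≈ 0.03418; E[X] < 1, so R_4(4) > 7.


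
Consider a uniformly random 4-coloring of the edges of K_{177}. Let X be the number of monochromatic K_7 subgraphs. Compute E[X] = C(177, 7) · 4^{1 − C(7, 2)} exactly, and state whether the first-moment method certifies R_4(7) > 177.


E[X] = C(177, 7) · 4^{1 − 21} = 957664425960 · 4^{−20} = 957664425960/1099511627776.
As a reduced fraction: E[X] = 119708053245/137438953472 ≈ 0.8710.
Is E[X] < 1? YES.
Since E[X] < 1, there exists a 4-coloring of K_{177} with no monochromatic K_7; hence R_4(7) > 177.

E[X] = 119708053245/137438953472 ≈ 0.8710; E[X] < 1, so R_4(7) > 177.


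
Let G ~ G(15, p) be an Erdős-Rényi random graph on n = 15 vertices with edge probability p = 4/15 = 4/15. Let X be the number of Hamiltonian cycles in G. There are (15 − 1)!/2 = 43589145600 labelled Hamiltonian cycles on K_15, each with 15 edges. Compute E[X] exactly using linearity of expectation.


K_15 has (15 − 1)!/2 = 43589145600 labelled Hamiltonian cycles.
For each such Hamiltonian cycle H, let X_H = 1 if all 15 edges of H are present in G. Then P[X_H = 1] = p^{15} = (4/15)^{15} = 1073741824/437893890380859375.
By linearity: E[X] = Σ_H E[X_H] = 43589145600 · p^{15} = 43589145600 · 1073741824/437893890380859375 = 7704277975826432/72081298828125.
Numerically: E[X] ≈ 106.9.

E[X] = 43589145600 · (4/15)^{15} = 7704277975826432/72081298828125 ≈ 106.9.


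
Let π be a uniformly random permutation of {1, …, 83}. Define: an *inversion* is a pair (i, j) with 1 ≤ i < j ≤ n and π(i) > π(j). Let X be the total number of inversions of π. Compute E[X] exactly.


Write X = Σ X_I over the C(83, 2) = 3403 pairs i < j, with X_I the indicator of one inversion.
There are 3403 indicators.
For each fixed pair i < j, the values π(i) and π(j) are two distinct elements of {1, …, 83} in uniformly random order; by symmetry P[π(i) > π(j)] = 1/2.
By linearity: E[X] = 3403 · (1/2) = C(83, 2) · (1/2) = 3403/2 = 3403/2 ≈ 1701.5000.

E[X] = 3403/2 = 1701.5000.


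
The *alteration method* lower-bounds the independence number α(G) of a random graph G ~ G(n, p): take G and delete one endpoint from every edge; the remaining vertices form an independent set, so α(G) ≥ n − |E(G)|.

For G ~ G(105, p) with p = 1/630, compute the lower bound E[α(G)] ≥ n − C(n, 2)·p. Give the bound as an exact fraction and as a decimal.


E[|E(G)|] = C(105, 2)·p = 5460 · (1/630) = 26/3.
E[α(G)] ≥ n − E[|E(G)|] = 105 − 26/3 = 289/3.
Numerically: ≈ 96.333333.
(This is only a lower bound; the true E[α(G)] may be larger.)

E[α(G)] ≥ 289/3 ≈ 96.333333.


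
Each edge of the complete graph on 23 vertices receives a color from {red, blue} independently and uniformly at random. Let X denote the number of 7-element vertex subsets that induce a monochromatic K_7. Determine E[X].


Let X = Σ_S X_S over the C(23, 7) = 245157 subsets S of size 7, where X_S = 1 if the K_7 on S is monochromatic.
For a fixed S, the K_7 on S has C(7, 2) = 21 edges. P[all 21 edges red] = (1/2)^21, and likewise for blue, so P[monochromatic] = 2·(1/2)^21 = 2^{1 − 21} = 1/1048576.
Summing: E[X] = C(23, 7) · 2^{1 − 21} = 245157 · 1/1048576 = 245157/1048576.
Numerically: E[X] ≈ 0.23380.

E[X] = C(23,7)·2^(1−C(7,2)) = 245157/1048576 ≈ 0.23380.


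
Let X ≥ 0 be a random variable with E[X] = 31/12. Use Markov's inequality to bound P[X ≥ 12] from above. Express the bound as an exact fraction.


μ = E[X] = 31/12, a = 12.
Markov: P[X ≥ 12] ≤ μ/a = (31/12)/12 = 31/144.
Numerically: ≈ 0.21528.
(Since a = 12 > μ = 2.58333, the bound 31/144 is < 1 and informative.)

P[X ≥ 12] ≤ 31/144 ≈ 0.21528.


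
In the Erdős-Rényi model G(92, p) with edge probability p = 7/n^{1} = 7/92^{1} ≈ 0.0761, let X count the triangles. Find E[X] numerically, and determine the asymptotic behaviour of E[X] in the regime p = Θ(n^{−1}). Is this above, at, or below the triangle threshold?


Number of potential triangles: C(92, 3) = 125580.
Each occurs with probability p³ ≈ (0.0761)³ ≈ 4.40485e-04.
By linearity: E[X] = C(92, 3)·p³ ≈ 125580 · 4.40485e-04 ≈ 55.316.
Here α = 1, so p = 7/n is exactly at the triangle threshold p ~ 1/n. Asymptotically E[X] → c³/6 = 7³/6 = 343/6 ≈ 57.167, a bounded constant. In this regime the triangle count is asymptotically Poisson(c³/6).

E[X] ≈ 55.316; in regime p = Θ(1/n^{1}) E[X] stays bounded (at the triangle threshold p ~ 1/n).


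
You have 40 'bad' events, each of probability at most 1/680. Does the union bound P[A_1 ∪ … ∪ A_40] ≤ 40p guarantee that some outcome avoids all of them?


Union bound: P[∪_{i=1}^{40} A_i] ≤ Σ_i P[A_i] ≤ 40·p = 40·(1/680) = 1/17.
Numerically: 1/17 ≈ 0.0588.
Is 1/17 < 1? YES.
Since P[∪ A_i] ≤ 1/17 < 1, the complement has P[∩ A_i^c] ≥ 1 − 1/17 = 16/17 > 0, so some outcome avoids every A_i.

40·p = 1/17 ≈ 0.0588; existence CERTIFIED by the union bound.


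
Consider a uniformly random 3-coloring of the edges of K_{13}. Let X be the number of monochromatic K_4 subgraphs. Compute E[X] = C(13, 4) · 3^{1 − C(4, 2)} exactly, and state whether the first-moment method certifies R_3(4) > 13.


E[X] = C(13, 4) · 3^{1 − 6} = 715 · 3^{−5} = 715/243.
As a reduced fraction: E[X] = 715/243 ≈ 2.9423868.
Is E[X] < 1? NO.
Since E[X] ≥ 1, the first-moment bound is inconclusive at n = 13; it does NOT by itself certify R_3(4) > 13.

E[X] = 715/243 ≈ 2.9423868; E[X] ≥ 1; first-moment method inconclusive here.


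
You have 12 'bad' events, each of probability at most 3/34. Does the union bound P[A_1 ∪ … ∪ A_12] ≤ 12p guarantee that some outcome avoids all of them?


Union bound: P[∪_{i=1}^{12} A_i] ≤ Σ_i P[A_i] ≤ 12·p = 12·(3/34) = 18/17.
Numerically: 18/17 ≈ 1.0588.
Is 18/17 < 1? NO.
Since the bound 18/17 is ≥ 1, the union bound is uninformative here; it does NOT by itself certify existence.

12·p = 18/17 ≈ 1.0588; existence NOT certified by the union bound.


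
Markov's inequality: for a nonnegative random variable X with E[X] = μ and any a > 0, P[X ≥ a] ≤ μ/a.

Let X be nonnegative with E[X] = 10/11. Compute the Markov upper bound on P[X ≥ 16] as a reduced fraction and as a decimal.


μ = E[X] = 10/11, a = 16.
Markov: P[X ≥ 16] ≤ μ/a = (10/11)/16 = 5/88.
Numerically: ≈ 0.056818.
(Since a = 16 > μ = 0.909091, the bound 5/88 is < 1 and informative.)

P[X ≥ 16] ≤ 5/88 ≈ 0.056818.


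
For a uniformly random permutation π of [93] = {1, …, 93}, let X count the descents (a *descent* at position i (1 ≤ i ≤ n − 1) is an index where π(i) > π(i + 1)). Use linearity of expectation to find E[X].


Write X = Σ X_I over i = 1, …, 92, with X_I the indicator of one descent.
There are 92 indicators.
For each fixed i, the pair (π(i), π(i+1)) is a uniformly random ordered pair of distinct values from {1, …, 93}; by symmetry P[π(i) > π(i+1)] = 1/2.
By linearity: E[X] = 92 · (1/2) = (93 − 1) · (1/2) = 46 ≈ 46.000.

E[X] = 46 = 46.000.


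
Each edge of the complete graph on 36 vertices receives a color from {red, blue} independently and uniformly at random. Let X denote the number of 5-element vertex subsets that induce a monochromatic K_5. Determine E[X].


Let X = Σ_S X_S over the C(36, 5) = 376992 subsets S of size 5, where X_S = 1 if the K_5 on S is monochromatic.
For a fixed S, the K_5 on S has C(5, 2) = 10 edges. P[all 10 edges red] = (1/2)^10, and likewise for blue, so P[monochromatic] = 2·(1/2)^10 = 2^{1 − 10} = 1/512.
By linearity: E[X] = C(36, 5) · 2^{1 − 10} = 376992 · 1/512 = 11781/16.
Numerically: E[X] ≈ 736.312.

E[X] = C(36,5)·2^(1−C(5,2)) = 11781/16 ≈ 736.312.


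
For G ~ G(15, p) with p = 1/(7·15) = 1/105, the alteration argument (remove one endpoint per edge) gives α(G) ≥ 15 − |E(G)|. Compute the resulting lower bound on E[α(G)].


E[|E(G)|] = C(15, 2)·p = 105 · (1/105) = 1.
E[α(G)] ≥ n − E[|E(G)|] = 15 − 1 = 14.
Numerically: ≈ 14.000000.
(This is only a lower bound; the true E[α(G)] may be larger.)

E[α(G)] ≥ 14 ≈ 14.000000.


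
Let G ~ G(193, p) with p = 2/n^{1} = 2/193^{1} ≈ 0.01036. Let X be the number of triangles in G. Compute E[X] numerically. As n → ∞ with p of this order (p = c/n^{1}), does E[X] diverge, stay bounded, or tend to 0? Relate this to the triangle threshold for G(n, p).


Number of potential triangles: C(193, 3) = 1179616.
Each occurs with probability p³ ≈ (0.01036)³ ≈ 1.112802e-06.
By linearity: E[X] = C(193, 3)·p³ ≈ 1179616 · 1.112802e-06 ≈ 1.3127.
Here α = 1, so p = 2/n is exactly at the triangle threshold p ~ 1/n. Asymptotically E[X] → c³/6 = 2³/6 = 4/3 ≈ 1.3333, a bounded constant. In this regime the triangle count is asymptotically Poisson(c³/6).

E[X] ≈ 1.3127; in regime p = Θ(1/n^{1}) E[X] stays bounded (at the triangle threshold p ~ 1/n).


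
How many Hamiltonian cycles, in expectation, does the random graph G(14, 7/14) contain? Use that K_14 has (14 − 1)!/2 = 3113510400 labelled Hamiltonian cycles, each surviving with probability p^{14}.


K_14 has (14 − 1)!/2 = 3113510400 labelled Hamiltonian cycles.
For each such Hamiltonian cycle H, let X_H = 1 if all 14 edges of H are present in G. Then P[X_H = 1] = p^{14} = (1/2)^{14} = 1/16384.
Summing the indicators: E[X] = Σ_H E[X_H] = 3113510400 · p^{14} = 3113510400 · 1/16384 = 6081075/32.
Numerically: E[X] ≈ 1.9003e+05.

E[X] = 3113510400 · (1/2)^{14} = 6081075/32 ≈ 1.9003e+05.


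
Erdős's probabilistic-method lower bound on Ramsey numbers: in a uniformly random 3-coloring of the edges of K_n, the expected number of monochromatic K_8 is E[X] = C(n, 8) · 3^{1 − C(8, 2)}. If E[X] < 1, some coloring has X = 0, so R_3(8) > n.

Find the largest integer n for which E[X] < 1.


We need C(n, 8) · 3^{1 − 28} < 1, i.e. C(n, 8) < 3^{28 − 1} = 7625597484987.
Check values of n near the boundary:
  n = 151: C(151, 8) = 5551321138650; 5551321138650 < 7625597484987? YES
  n = 152: C(152, 8) = 5859727868575; 5859727868575 < 7625597484987? YES
  n = 153: C(153, 8) = 6183023199255; 6183023199255 < 7625597484987? YES
  n = 154: C(154, 8) = 6521818990995; 6521818990995 < 7625597484987? YES
  n = 155: C(155, 8) = 6876747915675; 6876747915675 < 7625597484987? YES
  n = 156: C(156, 8) = 7248464019225; 7248464019225 < 7625597484987? YES
  n = 157: C(157, 8) = 7637643295425; 7637643295425 < 7625597484987? NO
  n = 158: C(158, 8) = 8044984271181; 8044984271181 < 7625597484987? NO
The largest n with C(n, 8) < 7625597484987 is n = 156 (where E[X] = 805384891025/847288609443 ≈ 0.951). Hence R_3(8) > 156, i.e. R_3(8) ≥ 157.

Largest n = 156; hence R_3(8) > 156.


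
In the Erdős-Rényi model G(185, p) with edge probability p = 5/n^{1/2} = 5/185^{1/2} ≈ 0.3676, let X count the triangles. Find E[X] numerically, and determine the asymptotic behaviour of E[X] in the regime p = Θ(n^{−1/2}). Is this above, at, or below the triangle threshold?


Number of potential triangles: C(185, 3) = 1038220.
Each occurs with probability p³ ≈ (0.3676)³ ≈ 4.967666e-02.
By linearity: E[X] = C(185, 3)·p³ ≈ 1038220 · 4.967666e-02 ≈ 51575.3057.
Since α = 1/2 < 1, p = c/n^{1/2} ≫ 1/n is above the triangle threshold p ~ 1/n. Asymptotically E[X] ~ (c³/6)·n^{3(1−α)} = (5³/6)·n^{1.5} → ∞; triangles are abundant w.h.p.

E[X] ≈ 51575.3057; in regime p = Θ(1/n^{1/2}) E[X] diverges (above the triangle threshold p ~ 1/n).


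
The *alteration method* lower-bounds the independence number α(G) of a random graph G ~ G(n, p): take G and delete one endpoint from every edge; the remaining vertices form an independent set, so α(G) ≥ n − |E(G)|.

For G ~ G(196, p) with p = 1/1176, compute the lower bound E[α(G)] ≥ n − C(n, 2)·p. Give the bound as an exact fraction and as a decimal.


E[|E(G)|] = C(196, 2)·p = 19110 · (1/1176) = 65/4.
E[α(G)] ≥ n − E[|E(G)|] = 196 − 65/4 = 719/4.
Numerically: ≈ 179.7500.
(This is only a lower bound; the true E[α(G)] may be larger.)

E[α(G)] ≥ 719/4 ≈ 179.7500.


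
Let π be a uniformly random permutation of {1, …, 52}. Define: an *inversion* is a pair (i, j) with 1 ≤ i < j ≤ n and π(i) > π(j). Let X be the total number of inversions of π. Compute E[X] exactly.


Write X = Σ X_I over the C(52, 2) = 1326 pairs i < j, with X_I the indicator of one inversion.
There are 1326 indicators.
For each fixed pair i < j, the values π(i) and π(j) are two distinct elements of {1, …, 52} in uniformly random order; by symmetry P[π(i) > π(j)] = 1/2.
By linearity: E[X] = 1326 · (1/2) = C(52, 2) · (1/2) = 1326/2 = 663 ≈ 663.00000.

E[X] = 663 = 663.00000.


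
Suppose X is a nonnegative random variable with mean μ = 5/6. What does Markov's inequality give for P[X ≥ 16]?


μ = E[X] = 5/6, a = 16.
Markov: P[X ≥ 16] ≤ μ/a = (5/6)/16 = 5/96.
Numerically: ≈ 0.05208.
(Since a = 16 > μ = 0.83333, the bound 5/96 is < 1 and informative.)

P[X ≥ 16] ≤ 5/96 ≈ 0.05208.


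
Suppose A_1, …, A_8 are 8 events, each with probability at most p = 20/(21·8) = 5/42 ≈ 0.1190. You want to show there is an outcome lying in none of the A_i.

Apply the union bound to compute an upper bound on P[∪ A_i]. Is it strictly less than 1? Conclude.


Union bound: P[∪_{i=1}^{8} A_i] ≤ Σ_i P[A_i] ≤ 8·p = 8·(5/42) = 20/21.
Numerically: 20/21 ≈ 0.9524.
Is 20/21 < 1? YES.
Since P[∪ A_i] ≤ 20/21 < 1, the complement has P[∩ A_i^c] ≥ 1 − 20/21 = 1/21 > 0, so some outcome avoids every A_i.

8·p = 20/21 ≈ 0.9524; existence CERTIFIED by the union bound.


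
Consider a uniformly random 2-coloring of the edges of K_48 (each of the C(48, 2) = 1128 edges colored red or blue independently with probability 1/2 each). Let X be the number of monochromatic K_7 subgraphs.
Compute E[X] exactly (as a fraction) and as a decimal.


Let X = Σ_S X_S over the C(48, 7) = 73629072 subsets S of size 7, where X_S = 1 if the K_7 on S is monochromatic.
For a fixed S, the K_7 on S has C(7, 2) = 21 edges. P[all 21 edges red] = (1/2)^21, and likewise for blue, so P[monochromatic] = 2·(1/2)^21 = 2^{1 − 21} = 1/1048576.
Summing: E[X] = C(48, 7) · 2^{1 − 21} = 73629072 · 1/1048576 = 4601817/65536.
Numerically: E[X] ≈ 70.2182.

E[X] = C(48,7)·2^(1−C(7,2)) = 4601817/65536 ≈ 70.2182.


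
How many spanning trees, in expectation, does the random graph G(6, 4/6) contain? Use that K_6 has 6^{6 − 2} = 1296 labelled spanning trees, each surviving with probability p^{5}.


K_6 has 6^{6 − 2} = 1296 labelled spanning trees.
For each such spanning tree H, let X_H = 1 if all 5 edges of H are present in G. Then P[X_H = 1] = p^{5} = (2/3)^{5} = 32/243.
By linearity of expectation: E[X] = Σ_H E[X_H] = 1296 · p^{5} = 1296 · 32/243 = 512/3.
Numerically: E[X] ≈ 171.

E[X] = 1296 · (2/3)^{5} = 512/3 ≈ 171.


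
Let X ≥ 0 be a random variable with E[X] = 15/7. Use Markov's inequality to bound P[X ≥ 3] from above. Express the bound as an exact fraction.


μ = E[X] = 15/7, a = 3.
Markov: P[X ≥ 3] ≤ μ/a = (15/7)/3 = 5/7.
Numerically: ≈ 0.7143.
(Since a = 3 > μ = 2.1429, the bound 5/7 is < 1 and informative.)

P[X ≥ 3] ≤ 5/7 ≈ 0.7143.


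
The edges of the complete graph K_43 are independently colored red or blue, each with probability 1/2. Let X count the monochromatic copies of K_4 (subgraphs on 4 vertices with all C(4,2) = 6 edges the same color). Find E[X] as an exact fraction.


Let X = Σ_S X_S over the C(43, 4) = 123410 subsets S of size 4, where X_S = 1 if the K_4 on S is monochromatic.
For a fixed S, the K_4 on S has C(4, 2) = 6 edges. P[all 6 edges red] = (1/2)^6, and likewise for blue, so P[monochromatic] = 2·(1/2)^6 = 2^{1 − 6} = 1/32.
Summing: E[X] = C(43, 4) · 2^{1 − 6} = 123410 · 1/32 = 61705/16.
Numerically: E[X] ≈ 3856.56250.

E[X] = C(43,4)·2^(1−C(4,2)) = 61705/16 ≈ 3856.56250.


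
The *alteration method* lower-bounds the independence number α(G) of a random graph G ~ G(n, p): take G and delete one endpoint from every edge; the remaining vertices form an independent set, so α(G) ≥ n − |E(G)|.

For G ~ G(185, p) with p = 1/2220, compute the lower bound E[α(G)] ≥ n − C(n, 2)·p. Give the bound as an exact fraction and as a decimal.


E[|E(G)|] = C(185, 2)·p = 17020 · (1/2220) = 23/3.
E[α(G)] ≥ n − E[|E(G)|] = 185 − 23/3 = 532/3.
Numerically: ≈ 177.333333.
(This is only a lower bound; the true E[α(G)] may be larger.)

E[α(G)] ≥ 532/3 ≈ 177.333333.


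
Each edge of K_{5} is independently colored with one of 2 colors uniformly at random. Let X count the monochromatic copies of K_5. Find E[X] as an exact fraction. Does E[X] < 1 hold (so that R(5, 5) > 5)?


E[X] = C(5, 5) · 2^{1 − 10} = 1 · 2^{−9} = 1/512.
As a reduced fraction: E[X] = 1/512 ≈ 0.00195.
Is E[X] < 1? YES.
Since E[X] < 1, there exists a 2-coloring of K_{5} with no monochromatic K_5; hence R(5, 5) > 5.

E[X] = 1/512 ≈ 0.00195; E[X] < 1, so R(5, 5) > 5.


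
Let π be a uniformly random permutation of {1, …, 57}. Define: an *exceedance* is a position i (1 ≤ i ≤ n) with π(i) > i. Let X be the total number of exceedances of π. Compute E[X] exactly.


Write X = Σ_{i=1}^{57} X_i, where X_i = 1_{π(i) > i}.
For each fixed i, π(i) is uniform over {1, …, 57} (marginal of a uniform permutation), so P[π(i) > i] = (n − i)/n. Summing: Σ_{i=1}^{57} (n − i)/n = (0 + 1 + … + 56)/57 = 57(57 − 1)/(2·57) = (57 − 1)/2.
Hence E[X] = Σ_{i=1}^{57} (57 − i)/57 = 28 ≈ 28.000.

E[X] = 28 = 28.000.


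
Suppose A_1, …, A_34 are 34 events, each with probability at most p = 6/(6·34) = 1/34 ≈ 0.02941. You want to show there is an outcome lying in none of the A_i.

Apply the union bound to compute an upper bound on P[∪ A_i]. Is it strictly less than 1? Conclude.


Union bound: P[∪_{i=1}^{34} A_i] ≤ Σ_i P[A_i] ≤ 34·p = 34·(1/34) = 1.
Numerically: 1 ≈ 1.00000.
Is 1 < 1? NO.
Since the bound 1 is ≥ 1, the union bound is uninformative here; it does NOT by itself certify existence.

34·p = 1 ≈ 1.00000; existence NOT certified by the union bound.


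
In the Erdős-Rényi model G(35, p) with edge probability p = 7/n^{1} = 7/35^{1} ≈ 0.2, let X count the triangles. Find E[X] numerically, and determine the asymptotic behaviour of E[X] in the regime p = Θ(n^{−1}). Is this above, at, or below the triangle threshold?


Number of potential triangles: C(35, 3) = 6545.
Each occurs with probability p³ ≈ (0.2)³ ≈ 8.0000000e-03.
By linearity: E[X] = C(35, 3)·p³ ≈ 6545 · 8.0000000e-03 ≈ 52.36000.
Here α = 1, so p = 7/n is exactly at the triangle threshold p ~ 1/n. Asymptotically E[X] → c³/6 = 7³/6 = 343/6 ≈ 57.16667, a bounded constant. In this regime the triangle count is asymptotically Poisson(c³/6).

E[X] ≈ 52.36000; in regime p = Θ(1/n^{1}) E[X] stays bounded (at the triangle threshold p ~ 1/n).


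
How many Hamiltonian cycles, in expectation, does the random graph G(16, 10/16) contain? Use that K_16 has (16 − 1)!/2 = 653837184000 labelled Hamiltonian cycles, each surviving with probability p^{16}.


K_16 has (16 − 1)!/2 = 653837184000 labelled Hamiltonian cycles.
For each such Hamiltonian cycle H, let X_H = 1 if all 16 edges of H are present in G. Then P[X_H = 1] = p^{16} = (5/8)^{16} = 152587890625/281474976710656.
By linearity of expectation: E[X] = Σ_H E[X_H] = 653837184000 · p^{16} = 653837184000 · 152587890625/281474976710656 = 97429332733154296875/274877906944.
Numerically: E[X] ≈ 3.54446e+08.

E[X] = 653837184000 · (5/8)^{16} = 97429332733154296875/274877906944 ≈ 3.54446e+08.


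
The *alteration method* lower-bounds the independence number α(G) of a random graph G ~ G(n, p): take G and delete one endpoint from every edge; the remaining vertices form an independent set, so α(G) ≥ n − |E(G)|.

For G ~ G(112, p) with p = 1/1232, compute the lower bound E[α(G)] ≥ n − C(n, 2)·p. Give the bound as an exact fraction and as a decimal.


E[|E(G)|] = C(112, 2)·p = 6216 · (1/1232) = 111/22.
E[α(G)] ≥ n − E[|E(G)|] = 112 − 111/22 = 2353/22.
Numerically: ≈ 106.954545.
(This is only a lower bound; the true E[α(G)] may be larger.)

E[α(G)] ≥ 2353/22 ≈ 106.954545.


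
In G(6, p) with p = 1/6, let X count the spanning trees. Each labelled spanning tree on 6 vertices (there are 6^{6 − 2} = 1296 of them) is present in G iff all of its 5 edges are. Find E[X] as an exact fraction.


K_6 has 6^{6 − 2} = 1296 labelled spanning trees.
For each such spanning tree H, let X_H = 1 if all 5 edges of H are present in G. Then P[X_H = 1] = p^{5} = (1/6)^{5} = 1/7776.
By linearity: E[X] = Σ_H E[X_H] = 1296 · p^{5} = 1296 · 1/7776 = 1/6.
Numerically: E[X] ≈ 0.167.

E[X] = 1296 · (1/6)^{5} = 1/6 ≈ 0.167.


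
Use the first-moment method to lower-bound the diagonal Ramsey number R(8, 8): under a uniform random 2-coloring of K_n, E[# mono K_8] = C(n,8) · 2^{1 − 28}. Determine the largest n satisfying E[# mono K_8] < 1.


We need C(n, 8) · 2^{1 − 28} < 1, i.e. C(n, 8) < 2^{28 − 1} = 134217728.
Check values of n near the boundary:
  n = 36: C(36, 8) = 30260340; 30260340 < 134217728? YES
  n = 37: C(37, 8) = 38608020; 38608020 < 134217728? YES
  n = 38: C(38, 8) = 48903492; 48903492 < 134217728? YES
  n = 39: C(39, 8) = 61523748; 61523748 < 134217728? YES
  n = 40: C(40, 8) = 76904685; 76904685 < 134217728? YES
  n = 41: C(41, 8) = 95548245; 95548245 < 134217728? YES
  n = 42: C(42, 8) = 118030185; 118030185 < 134217728? YES
  n = 43: C(43, 8) = 145008513; 145008513 < 134217728? NO
  n = 44: C(44, 8) = 177232627; 177232627 < 134217728? NO
The largest n with C(n, 8) < 134217728 is n = 42 (where E[X] = 118030185/134217728 ≈ 0.87939). Hence R(8, 8) > 42, i.e. R(8, 8) ≥ 43.

Largest n = 42; hence R(8, 8) > 42.


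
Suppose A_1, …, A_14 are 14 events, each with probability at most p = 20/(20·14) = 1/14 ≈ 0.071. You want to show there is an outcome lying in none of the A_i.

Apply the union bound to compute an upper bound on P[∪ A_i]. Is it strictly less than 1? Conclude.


Union bound: P[∪_{i=1}^{14} A_i] ≤ Σ_i P[A_i] ≤ 14·p = 14·(1/14) = 1.
Numerically: 1 ≈ 1.000.
Is 1 < 1? NO.
Since the bound 1 is ≥ 1, the union bound is uninformative here; it does NOT by itself certify existence.

14·p = 1 ≈ 1.000; existence NOT certified by the union bound.


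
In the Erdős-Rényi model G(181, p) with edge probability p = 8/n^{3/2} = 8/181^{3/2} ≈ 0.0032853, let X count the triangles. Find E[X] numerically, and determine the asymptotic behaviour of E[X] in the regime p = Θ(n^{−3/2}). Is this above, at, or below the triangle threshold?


Number of potential triangles: C(181, 3) = 971970.
Each occurs with probability p³ ≈ (0.0032853)³ ≈ 3.5458175e-08.
By linearity: E[X] = C(181, 3)·p³ ≈ 971970 · 3.5458175e-08 ≈ 0.03446.
Since α = 3/2 > 1, p = c/n^{3/2} = o(1/n) is below the triangle threshold p ~ 1/n. Asymptotically E[X] ~ (c³/6)·n^{3(1−α)} = (8³/6)·n^{-1.5} → 0, so by Markov's inequality G has no triangles w.h.p.

E[X] ≈ 0.03446; in regime p = Θ(1/n^{3/2}) E[X] tends to 0 (below the triangle threshold p ~ 1/n).


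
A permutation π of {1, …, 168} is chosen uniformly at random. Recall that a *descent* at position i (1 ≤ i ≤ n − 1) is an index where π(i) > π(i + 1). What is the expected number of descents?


Write X = Σ X_I over i = 1, …, 167, with X_I the indicator of one descent.
There are 167 indicators.
For each fixed i, the pair (π(i), π(i+1)) is a uniformly random ordered pair of distinct values from {1, …, 168}; by symmetry P[π(i) > π(i+1)] = 1/2.
By linearity: E[X] = 167 · (1/2) = (168 − 1) · (1/2) = 167/2 ≈ 83.5000.

E[X] = 167/2 = 83.5000.


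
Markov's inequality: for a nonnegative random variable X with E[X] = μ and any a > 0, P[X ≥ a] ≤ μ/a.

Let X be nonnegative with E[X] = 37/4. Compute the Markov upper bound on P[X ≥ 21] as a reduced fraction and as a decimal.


μ = E[X] = 37/4, a = 21.
Markov: P[X ≥ 21] ≤ μ/a = (37/4)/21 = 37/84.
Numerically: ≈ 0.440.
(Since a = 21 > μ = 9.250, the bound 37/84 is < 1 and informative.)

P[X ≥ 21] ≤ 37/84 ≈ 0.440.


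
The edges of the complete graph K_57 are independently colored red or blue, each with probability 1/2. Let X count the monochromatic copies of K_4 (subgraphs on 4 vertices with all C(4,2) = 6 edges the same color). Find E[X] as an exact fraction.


Let X = Σ_S X_S over the C(57, 4) = 395010 subsets S of size 4, where X_S = 1 if the K_4 on S is monochromatic.
For a fixed S, the K_4 on S has C(4, 2) = 6 edges. P[all 6 edges red] = (1/2)^6, and likewise for blue, so P[monochromatic] = 2·(1/2)^6 = 2^{1 − 6} = 1/32.
Summing: E[X] = C(57, 4) · 2^{1 − 6} = 395010 · 1/32 = 197505/16.
Numerically: E[X] ≈ 12344.062.

E[X] = C(57,4)·2^(1−C(4,2)) = 197505/16 ≈ 12344.062.


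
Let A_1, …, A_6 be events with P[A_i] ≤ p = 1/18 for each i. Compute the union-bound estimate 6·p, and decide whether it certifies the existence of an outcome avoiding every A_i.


Union bound: P[∪_{i=1}^{6} A_i] ≤ Σ_i P[A_i] ≤ 6·p = 6·(1/18) = 1/3.
Numerically: 1/3 ≈ 0.3333.
Is 1/3 < 1? YES.
Since P[∪ A_i] ≤ 1/3 < 1, the complement has P[∩ A_i^c] ≥ 1 − 1/3 = 2/3 > 0, so some outcome avoids every A_i.

6·p = 1/3 ≈ 0.3333; existence CERTIFIED by the union bound.


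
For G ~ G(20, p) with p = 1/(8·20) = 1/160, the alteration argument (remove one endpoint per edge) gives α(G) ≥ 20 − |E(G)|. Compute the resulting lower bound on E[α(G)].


E[|E(G)|] = C(20, 2)·p = 190 · (1/160) = 19/16.
E[α(G)] ≥ n − E[|E(G)|] = 20 − 19/16 = 301/16.
Numerically: ≈ 18.8125.
(This is only a lower bound; the true E[α(G)] may be larger.)

E[α(G)] ≥ 301/16 ≈ 18.8125.


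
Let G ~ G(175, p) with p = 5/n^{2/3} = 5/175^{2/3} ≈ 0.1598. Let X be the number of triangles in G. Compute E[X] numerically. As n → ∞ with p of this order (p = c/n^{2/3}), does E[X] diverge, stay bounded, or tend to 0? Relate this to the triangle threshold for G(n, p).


Number of potential triangles: C(175, 3) = 877975.
Each occurs with probability p³ ≈ (0.1598)³ ≈ 4.081633e-03.
By linearity: E[X] = C(175, 3)·p³ ≈ 877975 · 4.081633e-03 ≈ 3583.5714.
Since α = 2/3 < 1, p = c/n^{2/3} ≫ 1/n is above the triangle threshold p ~ 1/n. Asymptotically E[X] ~ (c³/6)·n^{3(1−α)} = (5³/6)·n^{1} → ∞; triangles are abundant w.h.p.

E[X] ≈ 3583.5714; in regime p = Θ(1/n^{2/3}) E[X] diverges (above the triangle threshold p ~ 1/n).


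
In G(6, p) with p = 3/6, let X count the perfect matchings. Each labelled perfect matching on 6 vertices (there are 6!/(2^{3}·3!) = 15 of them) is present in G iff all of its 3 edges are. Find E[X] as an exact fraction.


K_6 has 6!/(2^{3}·3!) = 15 labelled perfect matchings.
For each such perfect matching H, let X_H = 1 if all 3 edges of H are present in G. Then P[X_H = 1] = p^{3} = (1/2)^{3} = 1/8.
By linearity of expectation: E[X] = Σ_H E[X_H] = 15 · p^{3} = 15 · 1/8 = 15/8.
Numerically: E[X] ≈ 1.875.

E[X] = 15 · (1/2)^{3} = 15/8 ≈ 1.875.


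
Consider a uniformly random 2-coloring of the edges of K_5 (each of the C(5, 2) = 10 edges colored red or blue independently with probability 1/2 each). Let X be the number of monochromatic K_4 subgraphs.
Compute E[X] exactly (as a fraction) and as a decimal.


Let X = Σ_S X_S over the C(5, 4) = 5 subsets S of size 4, where X_S = 1 if the K_4 on S is monochromatic.
For a fixed S, the K_4 on S has C(4, 2) = 6 edges. P[all 6 edges red] = (1/2)^6, and likewise for blue, so P[monochromatic] = 2·(1/2)^6 = 2^{1 − 6} = 1/32.
By linearity of expectation: E[X] = C(5, 4) · 2^{1 − 6} = 5 · 1/32 = 5/32.
Numerically: E[X] ≈ 0.156250.

E[X] = C(5,4)·2^(1−C(4,2)) = 5/32 ≈ 0.156250.


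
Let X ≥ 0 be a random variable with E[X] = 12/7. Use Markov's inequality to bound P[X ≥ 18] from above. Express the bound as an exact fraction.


μ = E[X] = 12/7, a = 18.
Markov: P[X ≥ 18] ≤ μ/a = (12/7)/18 = 2/21.
Numerically: ≈ 0.0952.
(Since a = 18 > μ = 1.7143, the bound 2/21 is < 1 and informative.)

P[X ≥ 18] ≤ 2/21 ≈ 0.0952.


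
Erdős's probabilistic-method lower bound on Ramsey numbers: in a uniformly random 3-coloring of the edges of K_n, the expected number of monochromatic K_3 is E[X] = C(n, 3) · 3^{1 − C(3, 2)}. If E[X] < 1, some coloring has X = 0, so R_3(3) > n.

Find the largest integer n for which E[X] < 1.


We need C(n, 3) · 3^{1 − 3} < 1, i.e. C(n, 3) < 3^{3 − 1} = 9.
Check values of n near the boundary:
  n = 3: C(3, 3) = 1; 1 < 9? YES
  n = 4: C(4, 3) = 4; 4 < 9? YES
  n = 5: C(5, 3) = 10; 10 < 9? NO
  n = 6: C(6, 3) = 20; 20 < 9? NO
  n = 7: C(7, 3) = 35; 35 < 9? NO
The largest n with C(n, 3) < 9 is n = 4 (where E[X] = 4/9 ≈ 0.4444). Hence R_3(3) > 4, i.e. R_3(3) ≥ 5.

Largest n = 4; hence R_3(3) > 4.


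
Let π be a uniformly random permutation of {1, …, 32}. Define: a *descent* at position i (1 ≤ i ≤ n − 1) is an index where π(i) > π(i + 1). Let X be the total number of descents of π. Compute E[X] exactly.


Write X = Σ X_I over i = 1, …, 31, with X_I the indicator of one descent.
There are 31 indicators.
For each fixed i, the pair (π(i), π(i+1)) is a uniformly random ordered pair of distinct values from {1, …, 32}; by symmetry P[π(i) > π(i+1)] = 1/2.
By linearity: E[X] = 31 · (1/2) = (32 − 1) · (1/2) = 31/2 ≈ 15.500000.

E[X] = 31/2 = 15.500000.


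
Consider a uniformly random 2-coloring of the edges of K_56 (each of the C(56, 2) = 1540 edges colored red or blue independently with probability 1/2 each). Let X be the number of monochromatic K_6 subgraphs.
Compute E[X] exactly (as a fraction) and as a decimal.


Let X = Σ_S X_S over the C(56, 6) = 32468436 subsets S of size 6, where X_S = 1 if the K_6 on S is monochromatic.
For a fixed S, the K_6 on S has C(6, 2) = 15 edges. P[all 15 edges red] = (1/2)^15, and likewise for blue, so P[monochromatic] = 2·(1/2)^15 = 2^{1 − 15} = 1/16384.
Summing: E[X] = C(56, 6) · 2^{1 − 15} = 32468436 · 1/16384 = 8117109/4096.
Numerically: E[X] ≈ 1981.7161.

E[X] = C(56,6)·2^(1−C(6,2)) = 8117109/4096 ≈ 1981.7161.


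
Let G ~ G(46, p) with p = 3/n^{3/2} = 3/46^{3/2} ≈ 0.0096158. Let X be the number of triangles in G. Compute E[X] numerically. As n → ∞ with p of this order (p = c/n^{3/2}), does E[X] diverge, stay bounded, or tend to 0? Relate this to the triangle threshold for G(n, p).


Number of potential triangles: C(46, 3) = 15180.
Each occurs with probability p³ ≈ (0.0096158)³ ≈ 8.8910596e-07.
By linearity: E[X] = C(46, 3)·p³ ≈ 15180 · 8.8910596e-07 ≈ 0.01350.
Since α = 3/2 > 1, p = c/n^{3/2} = o(1/n) is below the triangle threshold p ~ 1/n. Asymptotically E[X] ~ (c³/6)·n^{3(1−α)} = (3³/6)·n^{-1.5} → 0, so by Markov's inequality G has no triangles w.h.p.

E[X] ≈ 0.01350; in regime p = Θ(1/n^{3/2}) E[X] tends to 0 (below the triangle threshold p ~ 1/n).


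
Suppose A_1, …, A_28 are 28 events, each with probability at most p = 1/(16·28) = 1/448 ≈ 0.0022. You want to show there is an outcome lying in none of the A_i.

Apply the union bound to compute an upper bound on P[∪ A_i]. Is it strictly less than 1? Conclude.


Union bound: P[∪_{i=1}^{28} A_i] ≤ Σ_i P[A_i] ≤ 28·p = 28·(1/448) = 1/16.
Numerically: 1/16 ≈ 0.0625.
Is 1/16 < 1? YES.
Since P[∪ A_i] ≤ 1/16 < 1, the complement has P[∩ A_i^c] ≥ 1 − 1/16 = 15/16 > 0, so some outcome avoids every A_i.

28·p = 1/16 ≈ 0.0625; existence CERTIFIED by the union bound.


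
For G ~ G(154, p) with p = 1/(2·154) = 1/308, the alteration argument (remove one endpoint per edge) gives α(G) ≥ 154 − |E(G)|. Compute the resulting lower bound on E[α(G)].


E[|E(G)|] = C(154, 2)·p = 11781 · (1/308) = 153/4.
E[α(G)] ≥ n − E[|E(G)|] = 154 − 153/4 = 463/4.
Numerically: ≈ 115.7500.
(This is only a lower bound; the true E[α(G)] may be larger.)

E[α(G)] ≥ 463/4 ≈ 115.7500.


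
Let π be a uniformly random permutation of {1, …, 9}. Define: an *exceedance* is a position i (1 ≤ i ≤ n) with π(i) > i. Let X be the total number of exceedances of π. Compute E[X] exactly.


Write X = Σ_{i=1}^{9} X_i, where X_i = 1_{π(i) > i}.
For each fixed i, π(i) is uniform over {1, …, 9} (marginal of a uniform permutation), so P[π(i) > i] = (n − i)/n. Summing: Σ_{i=1}^{9} (n − i)/n = (0 + 1 + … + 8)/9 = 9(9 − 1)/(2·9) = (9 − 1)/2.
Hence E[X] = Σ_{i=1}^{9} (9 − i)/9 = 4 ≈ 4.000000.

E[X] = 4 = 4.000000.
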